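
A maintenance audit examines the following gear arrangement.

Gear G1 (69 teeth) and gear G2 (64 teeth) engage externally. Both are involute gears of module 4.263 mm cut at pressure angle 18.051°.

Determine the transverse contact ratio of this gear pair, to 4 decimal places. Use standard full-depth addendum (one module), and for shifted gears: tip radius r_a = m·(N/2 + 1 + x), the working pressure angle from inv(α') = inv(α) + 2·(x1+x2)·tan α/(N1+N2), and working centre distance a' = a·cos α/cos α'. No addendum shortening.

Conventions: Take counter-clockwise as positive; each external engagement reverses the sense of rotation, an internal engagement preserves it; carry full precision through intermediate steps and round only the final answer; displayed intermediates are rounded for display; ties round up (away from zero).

single-mesh involute tooth geometry (69T engaging 64T at module 4.263)
base radii: r_b1 = 139.834701, r_b2 = 129.701752
tip radii: r_a1 = 151.336500, r_a2 = 140.679000
no profile shift: α' = α, a' = a
action lengths: √(r_a1²−r_b1²) = 57.870482, √(r_a2²−r_b2²) = 54.479691
base pitch p_b = π·m·cos α = 12.733440
CR = (57.870482 + 54.479691 − 283.489500·sin 18.05100°)/12.733440 = 1.924629
contact ratio ≈ 1.9246

1.9246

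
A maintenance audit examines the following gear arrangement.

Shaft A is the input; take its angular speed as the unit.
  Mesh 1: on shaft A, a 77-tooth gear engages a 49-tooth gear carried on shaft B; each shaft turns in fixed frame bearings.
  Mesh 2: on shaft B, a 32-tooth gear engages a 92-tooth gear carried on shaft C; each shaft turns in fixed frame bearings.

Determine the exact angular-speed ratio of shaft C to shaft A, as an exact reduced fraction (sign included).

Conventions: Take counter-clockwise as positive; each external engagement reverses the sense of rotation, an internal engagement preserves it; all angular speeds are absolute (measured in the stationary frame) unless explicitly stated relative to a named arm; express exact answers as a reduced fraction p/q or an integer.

88/161

class = fixed-axis compound train [2 meshes; 2 ratios multiply, 2 sense flips]
mesh 1 [77T→49T]: running ratio 11/7, sense −
mesh 2 [32T→92T]: running ratio 88/161, sense +
ω_out/ω_in = 88/161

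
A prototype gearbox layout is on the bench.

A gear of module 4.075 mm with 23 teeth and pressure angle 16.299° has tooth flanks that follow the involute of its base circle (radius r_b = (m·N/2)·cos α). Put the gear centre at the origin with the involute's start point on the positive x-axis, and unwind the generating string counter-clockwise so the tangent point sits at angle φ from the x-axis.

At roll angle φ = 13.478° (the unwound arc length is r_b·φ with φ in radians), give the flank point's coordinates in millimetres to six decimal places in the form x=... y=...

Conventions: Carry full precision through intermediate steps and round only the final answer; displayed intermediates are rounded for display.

x=46.206418 y=0.194085

topology: single-mesh involute geometry — m = 4.075, N = 23
pitch radius r_p = m·N/2 = 4.075·23/2 = 46.862500
base radius r_b = r_p·cos α = 46.862500·cos 16.299° = 44.979105
roll angle φ = 13.478° = 0.23523548 rad
x = r_b·(cos φ + φ·sin φ) = 46.206418
y = r_b·(sin φ − φ·cos φ) = 0.194085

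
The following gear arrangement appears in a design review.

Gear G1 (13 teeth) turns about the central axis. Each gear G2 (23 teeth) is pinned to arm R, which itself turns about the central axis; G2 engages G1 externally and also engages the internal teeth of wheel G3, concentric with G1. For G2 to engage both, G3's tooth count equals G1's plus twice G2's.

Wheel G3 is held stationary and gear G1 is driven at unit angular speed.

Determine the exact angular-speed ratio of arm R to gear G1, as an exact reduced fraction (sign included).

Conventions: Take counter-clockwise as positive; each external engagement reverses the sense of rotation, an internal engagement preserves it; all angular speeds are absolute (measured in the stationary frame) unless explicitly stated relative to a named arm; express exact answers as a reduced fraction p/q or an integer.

13/72

recognized (axles ride arm R): planetary set, 13/23/59 teeth
ring teeth: 13 + 2·23 = 59
13(ω_sun−ω_arm) = −59(ω_ring−ω_arm),  ω_ring = 0, ω_sun = 1
13(1−ω_arm) = −59(0−ω_arm)  ⇒  72·ω_arm = 13  ⇒  ω_arm = 13/72
ω_out/ω_in = 13/72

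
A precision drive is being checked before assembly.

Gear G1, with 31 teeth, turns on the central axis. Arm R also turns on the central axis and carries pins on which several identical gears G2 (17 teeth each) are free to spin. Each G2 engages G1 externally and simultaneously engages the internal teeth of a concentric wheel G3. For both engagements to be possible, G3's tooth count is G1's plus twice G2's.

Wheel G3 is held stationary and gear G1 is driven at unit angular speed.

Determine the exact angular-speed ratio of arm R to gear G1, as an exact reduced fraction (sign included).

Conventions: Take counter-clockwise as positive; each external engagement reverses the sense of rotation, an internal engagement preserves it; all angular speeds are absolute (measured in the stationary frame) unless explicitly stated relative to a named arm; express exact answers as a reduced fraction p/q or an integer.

class = planetary set [G3 = 31+2·17 = 65; Willis about the carrier]
ring teeth: 31 + 2·17 = 65
31(ω_sun−ω_arm) = −65(ω_ring−ω_arm),  ω_ring = 0, ω_sun = 1
31(1−ω_arm) = −65(0−ω_arm)  ⇒  96·ω_arm = 31  ⇒  ω_arm = 31/96
ω_out/ω_in = 31/96

31/96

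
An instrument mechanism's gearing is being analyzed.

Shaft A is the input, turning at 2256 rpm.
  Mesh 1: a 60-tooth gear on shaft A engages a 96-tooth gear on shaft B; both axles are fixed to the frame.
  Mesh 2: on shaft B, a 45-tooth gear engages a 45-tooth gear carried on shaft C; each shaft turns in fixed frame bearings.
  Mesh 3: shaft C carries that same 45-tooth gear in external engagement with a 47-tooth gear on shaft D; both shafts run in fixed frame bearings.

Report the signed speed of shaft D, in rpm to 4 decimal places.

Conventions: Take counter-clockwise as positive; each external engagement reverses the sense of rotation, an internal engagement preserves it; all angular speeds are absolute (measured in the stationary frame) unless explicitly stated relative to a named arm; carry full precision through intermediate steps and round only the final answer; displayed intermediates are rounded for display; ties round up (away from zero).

-1350.0000 rpm

recognized (4 fixed axles, 3 meshes): fixed-axis compound train
mesh 1 [60T→96T]: ω = 2256.0000×60/96 = 1410.0000 rpm, sense flips to −
mesh 2 [45T→45T]: ω = 1410.0000×45/45 = 1410.0000 rpm, sense flips to +
mesh 3 [45T→47T]: ω = 1410.0000×45/47 = 1350.0000 rpm, sense flips to −
signed output speed = -1350.0000 rpm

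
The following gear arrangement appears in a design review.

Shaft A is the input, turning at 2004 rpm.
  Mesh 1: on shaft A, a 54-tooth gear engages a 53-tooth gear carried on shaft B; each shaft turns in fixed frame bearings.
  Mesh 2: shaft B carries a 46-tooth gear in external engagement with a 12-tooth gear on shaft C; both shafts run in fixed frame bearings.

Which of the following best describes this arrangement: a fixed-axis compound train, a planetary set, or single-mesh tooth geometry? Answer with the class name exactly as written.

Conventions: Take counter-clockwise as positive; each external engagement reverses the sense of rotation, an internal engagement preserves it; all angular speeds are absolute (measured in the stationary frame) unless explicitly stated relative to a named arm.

fixed-axis compound train

topology: fixed-axis compound train — 2 meshes, A→C
classification: fixed-axis compound train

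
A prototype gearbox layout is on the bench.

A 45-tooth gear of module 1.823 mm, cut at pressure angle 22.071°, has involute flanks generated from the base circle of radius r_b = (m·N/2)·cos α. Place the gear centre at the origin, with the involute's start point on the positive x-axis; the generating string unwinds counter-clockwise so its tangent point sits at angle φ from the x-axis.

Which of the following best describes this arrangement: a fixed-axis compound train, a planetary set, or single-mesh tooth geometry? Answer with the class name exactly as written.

class = single-mesh tooth geometry [base-circle involute, m = 1.823, 45T]
classification: single-mesh tooth geometry

single-mesh tooth geometry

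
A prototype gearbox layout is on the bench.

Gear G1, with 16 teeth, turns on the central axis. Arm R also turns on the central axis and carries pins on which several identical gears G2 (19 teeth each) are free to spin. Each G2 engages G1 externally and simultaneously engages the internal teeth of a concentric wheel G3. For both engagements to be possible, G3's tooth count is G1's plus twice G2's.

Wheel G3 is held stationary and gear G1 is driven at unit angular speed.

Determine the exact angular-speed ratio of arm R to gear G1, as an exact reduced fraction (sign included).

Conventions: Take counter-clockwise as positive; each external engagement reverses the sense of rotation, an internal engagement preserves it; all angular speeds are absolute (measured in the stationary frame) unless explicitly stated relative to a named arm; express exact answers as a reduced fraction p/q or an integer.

8/35

recognized (axles ride arm R): planetary set, 16/19/54 teeth
ring teeth: 16 + 2·19 = 54
16(ω_sun−ω_arm) = −54(ω_ring−ω_arm),  ω_ring = 0, ω_sun = 1
16(1−ω_arm) = −54(0−ω_arm)  ⇒  70·ω_arm = 16  ⇒  ω_arm = 8/35
ω_out/ω_in = 8/35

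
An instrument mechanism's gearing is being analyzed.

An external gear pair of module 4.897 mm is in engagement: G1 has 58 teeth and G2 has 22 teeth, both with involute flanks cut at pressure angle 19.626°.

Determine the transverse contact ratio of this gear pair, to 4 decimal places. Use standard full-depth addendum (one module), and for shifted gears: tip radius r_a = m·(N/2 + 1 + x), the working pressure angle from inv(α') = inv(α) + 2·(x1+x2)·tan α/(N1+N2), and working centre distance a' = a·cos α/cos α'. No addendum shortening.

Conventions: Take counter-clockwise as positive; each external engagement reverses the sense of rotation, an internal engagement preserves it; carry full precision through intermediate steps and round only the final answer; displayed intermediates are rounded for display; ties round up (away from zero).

recognized (one external pair, fixed centres): single-mesh tooth geometry, m = 4.897, N1 = 58, N2 = 22
base radii: r_b1 = 133.762774, r_b2 = 50.737604
tip radii: r_a1 = 146.910000, r_a2 = 58.764000
no profile shift: α' = α, a' = a
action lengths: √(r_a1²−r_b1²) = 60.745934, √(r_a2²−r_b2²) = 29.646303
base pitch p_b = π·m·cos α = 14.490626
CR = (60.745934 + 29.646303 − 195.880000·sin 19.62600°)/14.490626 = 1.697667
contact ratio ≈ 1.6977

1.6977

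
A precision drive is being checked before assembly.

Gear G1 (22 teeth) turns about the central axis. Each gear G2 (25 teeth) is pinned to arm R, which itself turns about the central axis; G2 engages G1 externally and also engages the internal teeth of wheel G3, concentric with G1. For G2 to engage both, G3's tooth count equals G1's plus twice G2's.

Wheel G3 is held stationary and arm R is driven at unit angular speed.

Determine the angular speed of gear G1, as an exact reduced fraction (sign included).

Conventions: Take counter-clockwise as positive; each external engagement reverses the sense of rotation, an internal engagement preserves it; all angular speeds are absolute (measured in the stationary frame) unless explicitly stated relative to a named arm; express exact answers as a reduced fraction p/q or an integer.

47/11

recognized (axles ride arm R): planetary set, 22/25/72 teeth
ring teeth: 22 + 2·25 = 72
22(ω_sun−ω_arm) = −72(ω_ring−ω_arm),  ω_ring = 0, ω_arm = 1
ω_sun = 1 − (72/22)(0−1) = 47/11
exact speed ratio = 47/11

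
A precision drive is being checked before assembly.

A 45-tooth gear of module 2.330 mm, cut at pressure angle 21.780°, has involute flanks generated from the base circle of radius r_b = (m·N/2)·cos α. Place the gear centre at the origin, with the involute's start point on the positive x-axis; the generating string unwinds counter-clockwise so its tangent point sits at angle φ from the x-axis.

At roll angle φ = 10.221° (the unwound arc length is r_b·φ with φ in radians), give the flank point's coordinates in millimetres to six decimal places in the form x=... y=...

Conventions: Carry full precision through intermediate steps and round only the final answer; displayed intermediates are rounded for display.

x=49.451126 y=0.091830

single-mesh involute tooth geometry (45T wheel at module 2.330)
pitch radius r_p = m·N/2 = 2.330·45/2 = 52.425000
base radius r_b = r_p·cos α = 52.425000·cos 21.780° = 48.682662
roll angle φ = 10.221° = 0.17839010 rad
x = r_b·(cos φ + φ·sin φ) = 49.451126
y = r_b·(sin φ − φ·cos φ) = 0.091830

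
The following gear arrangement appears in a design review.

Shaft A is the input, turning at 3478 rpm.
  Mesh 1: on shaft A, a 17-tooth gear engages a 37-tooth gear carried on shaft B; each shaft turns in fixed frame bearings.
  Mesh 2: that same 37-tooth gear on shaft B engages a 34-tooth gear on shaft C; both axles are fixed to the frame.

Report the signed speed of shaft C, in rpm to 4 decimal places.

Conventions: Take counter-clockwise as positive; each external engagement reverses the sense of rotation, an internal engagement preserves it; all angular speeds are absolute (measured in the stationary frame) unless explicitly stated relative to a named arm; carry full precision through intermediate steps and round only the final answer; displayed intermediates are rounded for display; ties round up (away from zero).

+1739.0000 rpm

topology: fixed-axis compound train — 2 meshes, A→C
mesh 1 [17T→37T]: ω = 3478.0000×17/37 = 1598.0000 rpm, sense flips to −
mesh 2 [37T→34T]: ω = 1598.0000×37/34 = 1739.0000 rpm, sense flips to +
signed output speed = +1739.0000 rpm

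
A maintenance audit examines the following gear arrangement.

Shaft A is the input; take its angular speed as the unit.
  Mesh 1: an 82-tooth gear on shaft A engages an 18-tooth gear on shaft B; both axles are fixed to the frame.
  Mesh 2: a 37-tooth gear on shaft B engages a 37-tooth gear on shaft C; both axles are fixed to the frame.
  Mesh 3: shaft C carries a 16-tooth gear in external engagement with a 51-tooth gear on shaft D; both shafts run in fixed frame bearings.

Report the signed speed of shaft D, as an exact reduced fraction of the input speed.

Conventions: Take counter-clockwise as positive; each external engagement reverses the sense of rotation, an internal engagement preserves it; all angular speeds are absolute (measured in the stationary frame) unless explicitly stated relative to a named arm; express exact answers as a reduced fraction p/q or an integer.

3-mesh fixed-axis compound train (all bearings frame-fixed)
mesh 1 [82T→18T]: |ω|/ω_in = 1×82/18 = 41/9, sense flips to −
mesh 2 [37T→37T]: |ω|/ω_in = (41/9)×37/37 = 41/9, sense flips to +
mesh 3 [16T→51T]: |ω|/ω_in = (41/9)×16/51 = 656/459, sense flips to −
signed output speed (× input speed) = -656/459

-656/459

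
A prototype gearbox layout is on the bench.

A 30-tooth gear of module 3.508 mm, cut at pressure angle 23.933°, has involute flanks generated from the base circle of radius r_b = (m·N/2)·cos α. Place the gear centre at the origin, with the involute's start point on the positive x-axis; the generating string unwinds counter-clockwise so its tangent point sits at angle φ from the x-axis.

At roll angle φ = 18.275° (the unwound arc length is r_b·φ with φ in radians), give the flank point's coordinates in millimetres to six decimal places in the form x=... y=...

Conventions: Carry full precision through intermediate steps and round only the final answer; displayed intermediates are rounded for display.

single-mesh involute tooth geometry (30T wheel at module 3.508)
pitch radius r_p = m·N/2 = 3.508·30/2 = 52.620000
base radius r_b = r_p·cos α = 52.620000·cos 23.933° = 48.095757
roll angle φ = 18.275° = 0.31895892 rad
x = r_b·(cos φ + φ·sin φ) = 50.480390
y = r_b·(sin φ − φ·cos φ) = 0.514950

x=50.480390 y=0.514950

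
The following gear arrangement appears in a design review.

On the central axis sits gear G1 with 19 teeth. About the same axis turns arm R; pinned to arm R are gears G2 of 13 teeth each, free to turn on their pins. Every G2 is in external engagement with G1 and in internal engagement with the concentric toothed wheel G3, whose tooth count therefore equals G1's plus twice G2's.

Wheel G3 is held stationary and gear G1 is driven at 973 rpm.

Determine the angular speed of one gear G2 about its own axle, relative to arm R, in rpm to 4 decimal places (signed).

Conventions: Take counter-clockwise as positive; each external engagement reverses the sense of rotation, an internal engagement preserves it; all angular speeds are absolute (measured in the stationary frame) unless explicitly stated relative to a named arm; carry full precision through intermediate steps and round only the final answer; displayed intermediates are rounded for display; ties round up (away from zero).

topology: planetary set — G1 19T / G2 13T / G3 45T, arm = carrier (Willis)
normalise by the input: solve with ω_sun = 1, then scale by 973 rpm
ring teeth: 19 + 2·13 = 45
19(ω_sun−ω_arm) = −45(ω_ring−ω_arm),  ω_ring = 0, ω_sun = 1
19(1−ω_arm) = −45(0−ω_arm)  ⇒  64·ω_arm = 19  ⇒  ω_arm = 19/64
sun–planet mesh: 19·(1−19/64) = −13·(ω_p−ω_arm)  ⇒  ω_p−ω_arm = -855/832
scale: ω_p−ω_arm = -855/832 × 973 rpm = -999.8978 rpm

-999.8978 rpm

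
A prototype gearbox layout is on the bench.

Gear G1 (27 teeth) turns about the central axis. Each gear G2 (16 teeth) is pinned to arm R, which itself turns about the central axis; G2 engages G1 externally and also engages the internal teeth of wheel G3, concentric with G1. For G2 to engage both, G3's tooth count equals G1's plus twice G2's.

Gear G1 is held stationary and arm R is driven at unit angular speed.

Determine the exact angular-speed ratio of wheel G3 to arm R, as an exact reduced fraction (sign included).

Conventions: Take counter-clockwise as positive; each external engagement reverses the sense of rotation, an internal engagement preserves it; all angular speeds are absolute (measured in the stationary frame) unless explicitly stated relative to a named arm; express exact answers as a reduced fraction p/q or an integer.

topology: planetary set — G1 27T / G2 16T / G3 59T, arm = carrier (Willis)
ring teeth: 27 + 2·16 = 59
27(ω_sun−ω_arm) = −59(ω_ring−ω_arm),  ω_sun = 0, ω_arm = 1
ω_ring = 1 − (27/59)(0−1) = 86/59
ω_out/ω_in = 86/59

86/59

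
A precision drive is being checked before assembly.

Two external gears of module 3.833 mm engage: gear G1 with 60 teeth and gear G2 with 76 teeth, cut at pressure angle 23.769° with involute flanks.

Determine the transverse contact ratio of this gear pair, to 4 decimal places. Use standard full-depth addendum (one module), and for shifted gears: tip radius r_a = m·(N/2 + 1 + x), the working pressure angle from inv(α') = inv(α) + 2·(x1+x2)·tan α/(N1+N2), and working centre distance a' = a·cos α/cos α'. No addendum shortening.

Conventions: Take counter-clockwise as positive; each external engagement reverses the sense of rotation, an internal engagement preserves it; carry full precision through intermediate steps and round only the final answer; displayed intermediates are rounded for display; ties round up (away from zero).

1.6134

topology: single-mesh involute geometry — m = 3.833, 60T/76T pair
base radii: r_b1 = 105.236304, r_b2 = 133.299318
tip radii: r_a1 = 118.823000, r_a2 = 149.487000
no profile shift: α' = α, a' = a
action lengths: √(r_a1²−r_b1²) = 55.174503, √(r_a2²−r_b2²) = 67.658370
base pitch p_b = π·m·cos α = 11.020320
CR = (55.174503 + 67.658370 − 260.644000·sin 23.76900°)/11.020320 = 1.613407
contact ratio ≈ 1.6134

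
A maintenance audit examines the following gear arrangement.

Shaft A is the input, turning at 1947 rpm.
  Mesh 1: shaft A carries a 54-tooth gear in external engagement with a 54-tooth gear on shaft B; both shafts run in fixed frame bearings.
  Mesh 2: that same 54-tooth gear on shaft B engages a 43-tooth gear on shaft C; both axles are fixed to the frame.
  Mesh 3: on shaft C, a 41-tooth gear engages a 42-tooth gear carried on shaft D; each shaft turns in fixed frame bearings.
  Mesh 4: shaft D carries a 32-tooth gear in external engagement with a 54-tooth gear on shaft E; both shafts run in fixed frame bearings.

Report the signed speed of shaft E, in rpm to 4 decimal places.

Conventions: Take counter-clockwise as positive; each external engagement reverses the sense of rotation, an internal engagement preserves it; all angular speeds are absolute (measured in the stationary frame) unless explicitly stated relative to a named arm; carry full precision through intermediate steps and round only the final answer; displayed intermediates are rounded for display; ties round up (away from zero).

+1414.4319 rpm

recognized (5 fixed axles, 4 meshes): fixed-axis compound train
mesh 1 [54T→54T]: ω = 1947.0000×54/54 = 1947.0000 rpm, sense flips to −
mesh 2 [54T→43T]: ω = 1947.0000×54/43 = 2445.0698 rpm, sense flips to +
mesh 3 [41T→42T]: ω = 2445.0698×41/42 = 2386.8538 rpm, sense flips to −
mesh 4 [32T→54T]: ω = 2386.8538×32/54 = 1414.4319 rpm, sense flips to +
signed output speed = +1414.4319 rpm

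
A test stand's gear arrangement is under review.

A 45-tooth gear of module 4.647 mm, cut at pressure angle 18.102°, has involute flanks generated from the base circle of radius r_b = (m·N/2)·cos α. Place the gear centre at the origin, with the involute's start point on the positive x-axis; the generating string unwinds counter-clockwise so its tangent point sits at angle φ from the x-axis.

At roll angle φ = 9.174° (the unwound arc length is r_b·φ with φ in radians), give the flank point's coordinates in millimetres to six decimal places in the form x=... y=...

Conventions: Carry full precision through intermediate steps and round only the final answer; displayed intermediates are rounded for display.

single-mesh involute tooth geometry (45T wheel at module 4.647)
pitch radius r_p = m·N/2 = 4.647·45/2 = 104.557500
base radius r_b = r_p·cos α = 104.557500·cos 18.102° = 99.382415
roll angle φ = 9.174° = 0.16011651 rad
x = r_b·(cos φ + φ·sin φ) = 100.648209
y = r_b·(sin φ − φ·cos φ) = 0.135638

x=100.648209 y=0.135638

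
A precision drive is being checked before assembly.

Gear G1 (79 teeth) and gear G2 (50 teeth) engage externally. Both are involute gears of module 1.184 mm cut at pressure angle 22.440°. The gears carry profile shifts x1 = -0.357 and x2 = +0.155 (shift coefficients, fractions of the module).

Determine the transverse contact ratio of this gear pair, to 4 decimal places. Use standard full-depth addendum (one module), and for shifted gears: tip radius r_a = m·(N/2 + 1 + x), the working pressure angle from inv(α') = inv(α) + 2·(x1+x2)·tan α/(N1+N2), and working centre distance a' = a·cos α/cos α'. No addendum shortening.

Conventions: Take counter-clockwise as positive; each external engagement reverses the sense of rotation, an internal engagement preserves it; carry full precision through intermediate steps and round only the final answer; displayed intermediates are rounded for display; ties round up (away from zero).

1.6744

recognized (one external pair, fixed centres): single-mesh tooth geometry, m = 1.184, N1 = 79, N2 = 50
base radii: r_b1 = 43.226716, r_b2 = 27.358681
tip radii: r_a1 = 47.529312, r_a2 = 30.967520
inv(α') = inv(22.440°) + 2·(-0.357+0.155)·tan α/(79+50) = 0.02004196  ⇒  α' = 21.99584°
a' = a·cos α / cos α' = 76.3680·cos 22.440°/cos 21.99584° = 76.126573
action lengths: √(r_a1²−r_b1²) = 19.760731, √(r_a2²−r_b2²) = 14.508269
base pitch p_b = π·m·cos α = 3.437993
CR = (19.760731 + 14.508269 − 76.126573·sin 21.99584°)/3.437993 = 1.674408
contact ratio ≈ 1.6744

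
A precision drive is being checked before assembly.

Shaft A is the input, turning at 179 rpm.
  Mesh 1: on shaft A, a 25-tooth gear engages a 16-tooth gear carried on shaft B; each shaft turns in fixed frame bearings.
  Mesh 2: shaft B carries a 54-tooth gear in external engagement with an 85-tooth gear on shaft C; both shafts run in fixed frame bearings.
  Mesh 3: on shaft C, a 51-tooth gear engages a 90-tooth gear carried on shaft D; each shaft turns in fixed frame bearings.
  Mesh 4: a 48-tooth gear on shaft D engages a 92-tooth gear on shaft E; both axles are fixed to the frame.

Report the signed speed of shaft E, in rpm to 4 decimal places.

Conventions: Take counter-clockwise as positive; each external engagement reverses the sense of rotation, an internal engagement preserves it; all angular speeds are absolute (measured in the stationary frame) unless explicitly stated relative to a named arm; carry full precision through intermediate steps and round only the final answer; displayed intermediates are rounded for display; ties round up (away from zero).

+52.5326 rpm

class = fixed-axis compound train [4 meshes; 4 ratios multiply, 4 sense flips]
mesh 1 [25T→16T]: ω = 179.0000×25/16 = 279.6875 rpm, sense flips to −
mesh 2 [54T→85T]: ω = 279.6875×54/85 = 177.6838 rpm, sense flips to +
mesh 3 [51T→90T]: ω = 177.6838×51/90 = 100.6875 rpm, sense flips to −
mesh 4 [48T→92T]: ω = 100.6875×48/92 = 52.5326 rpm, sense flips to +
signed output speed = +52.5326 rpm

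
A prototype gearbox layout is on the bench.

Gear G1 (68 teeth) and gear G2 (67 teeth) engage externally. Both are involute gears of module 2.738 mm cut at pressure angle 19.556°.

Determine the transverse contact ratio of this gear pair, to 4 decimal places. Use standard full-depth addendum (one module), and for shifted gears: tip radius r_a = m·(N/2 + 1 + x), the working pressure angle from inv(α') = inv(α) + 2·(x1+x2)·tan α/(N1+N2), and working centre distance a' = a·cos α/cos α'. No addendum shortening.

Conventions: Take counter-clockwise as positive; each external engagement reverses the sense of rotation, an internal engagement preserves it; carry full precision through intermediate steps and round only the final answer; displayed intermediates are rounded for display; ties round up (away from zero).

topology: single-mesh involute geometry — m = 2.738, 68T/67T pair
base radii: r_b1 = 87.721968, r_b2 = 86.431939
tip radii: r_a1 = 95.830000, r_a2 = 94.461000
no profile shift: α' = α, a' = a
action lengths: √(r_a1²−r_b1²) = 38.577782, √(r_a2²−r_b2²) = 38.110372
base pitch p_b = π·m·cos α = 8.105491
CR = (38.577782 + 38.110372 − 184.815000·sin 19.55600°)/8.105491 = 1.829056
contact ratio ≈ 1.8291

1.8291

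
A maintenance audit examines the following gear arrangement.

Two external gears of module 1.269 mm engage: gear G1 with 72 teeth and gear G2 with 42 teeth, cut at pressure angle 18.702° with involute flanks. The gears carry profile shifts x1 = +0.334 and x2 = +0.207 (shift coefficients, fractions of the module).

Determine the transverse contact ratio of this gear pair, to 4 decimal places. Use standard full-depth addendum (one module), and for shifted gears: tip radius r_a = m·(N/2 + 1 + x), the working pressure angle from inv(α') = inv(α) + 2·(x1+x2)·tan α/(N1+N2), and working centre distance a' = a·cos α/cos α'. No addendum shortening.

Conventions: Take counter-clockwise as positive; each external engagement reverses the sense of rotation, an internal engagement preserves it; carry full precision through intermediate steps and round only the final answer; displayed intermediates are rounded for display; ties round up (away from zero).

1.7586

single-mesh involute tooth geometry (72T engaging 42T at module 1.269)
base radii: r_b1 = 43.271843, r_b2 = 25.241908
tip radii: r_a1 = 47.376846, r_a2 = 28.180683
inv(α') = inv(18.702°) + 2·(+0.334+0.207)·tan α/(72+42) = 0.01532173  ⇒  α' = 20.17876°
a' = a·cos α / cos α' = 72.3330·cos 18.702°/cos 20.17876° = 72.994057
action lengths: √(r_a1²−r_b1²) = 19.290234, √(r_a2²−r_b2²) = 12.529842
base pitch p_b = π·m·cos α = 3.776181
CR = (19.290234 + 12.529842 − 72.994057·sin 20.17876°)/3.776181 = 1.758591
contact ratio ≈ 1.7586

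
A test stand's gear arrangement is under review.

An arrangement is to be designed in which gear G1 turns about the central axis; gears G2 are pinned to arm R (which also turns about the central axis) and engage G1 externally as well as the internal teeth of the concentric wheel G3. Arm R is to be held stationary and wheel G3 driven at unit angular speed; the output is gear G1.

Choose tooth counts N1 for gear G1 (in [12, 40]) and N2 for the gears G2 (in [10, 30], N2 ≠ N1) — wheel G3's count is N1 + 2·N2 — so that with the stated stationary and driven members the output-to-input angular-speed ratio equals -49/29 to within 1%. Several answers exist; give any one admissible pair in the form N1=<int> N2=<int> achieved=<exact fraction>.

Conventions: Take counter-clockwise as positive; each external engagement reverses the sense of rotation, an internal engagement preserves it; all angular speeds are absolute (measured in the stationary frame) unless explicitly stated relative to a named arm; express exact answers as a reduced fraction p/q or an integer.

design class (target -49/29): planetary set
Willis with ω_arm = 0: ω_sun/ω_ring = −N3/N1; set equal to -49/29  ⇒  N3/N1 = −(-49/29) = 49/29
N3 = N1 + 2·N2  ⇒  N2/N1 = (N3/N1 − 1)/2 = (49/29 − 1)/2 = 10/29
smallest multiple with N1 ≥ 12 and N2 ≥ 10: k = 1  ⇒  N1 = 1·29 = 29, N2 = 1·10 = 10 (N1 ≤ 40, N2 ≤ 30, N2 ≠ N1 ✓), N3 = 29 + 2·10 = 49
check: −N3/N1 with N1 = 29, N3 = 49 gives -49/29; |achieved − target| = 0 ≤ 49/2900 ✓

N1=29 N2=10 achieved=-49/29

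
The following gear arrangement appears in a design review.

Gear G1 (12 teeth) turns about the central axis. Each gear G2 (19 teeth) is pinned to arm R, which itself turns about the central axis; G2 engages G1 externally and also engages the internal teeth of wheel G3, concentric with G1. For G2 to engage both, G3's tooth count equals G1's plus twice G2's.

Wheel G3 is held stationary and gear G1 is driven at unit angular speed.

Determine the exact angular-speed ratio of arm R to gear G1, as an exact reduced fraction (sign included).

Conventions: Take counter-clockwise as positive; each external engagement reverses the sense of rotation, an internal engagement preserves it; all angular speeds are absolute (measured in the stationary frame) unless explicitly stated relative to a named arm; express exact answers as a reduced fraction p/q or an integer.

6/31

topology: planetary set — G1 12T / G2 19T / G3 50T, arm = carrier (Willis)
ring teeth: 12 + 2·19 = 50
12(ω_sun−ω_arm) = −50(ω_ring−ω_arm),  ω_ring = 0, ω_sun = 1
12(1−ω_arm) = −50(0−ω_arm)  ⇒  62·ω_arm = 12  ⇒  ω_arm = 6/31
ω_out/ω_in = 6/31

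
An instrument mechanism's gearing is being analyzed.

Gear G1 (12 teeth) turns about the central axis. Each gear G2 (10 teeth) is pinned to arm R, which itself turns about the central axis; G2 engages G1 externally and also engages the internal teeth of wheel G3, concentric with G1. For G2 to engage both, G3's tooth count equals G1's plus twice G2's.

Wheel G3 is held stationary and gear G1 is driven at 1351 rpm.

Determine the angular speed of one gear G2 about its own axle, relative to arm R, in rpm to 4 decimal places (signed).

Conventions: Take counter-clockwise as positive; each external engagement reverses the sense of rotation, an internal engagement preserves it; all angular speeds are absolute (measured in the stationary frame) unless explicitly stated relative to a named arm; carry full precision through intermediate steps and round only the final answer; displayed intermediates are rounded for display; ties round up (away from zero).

class = planetary set [G3 = 12+2·10 = 32; Willis about the carrier]
normalise by the input: solve with ω_sun = 1, then scale by 1351 rpm
ring teeth: 12 + 2·10 = 32
12(ω_sun−ω_arm) = −32(ω_ring−ω_arm),  ω_ring = 0, ω_sun = 1
12(1−ω_arm) = −32(0−ω_arm)  ⇒  44·ω_arm = 12  ⇒  ω_arm = 3/11
sun–planet mesh: 12·(1−3/11) = −10·(ω_p−ω_arm)  ⇒  ω_p−ω_arm = -48/55
scale: ω_p−ω_arm = -48/55 × 1351 rpm = -1179.0545 rpm

-1179.0545 rpm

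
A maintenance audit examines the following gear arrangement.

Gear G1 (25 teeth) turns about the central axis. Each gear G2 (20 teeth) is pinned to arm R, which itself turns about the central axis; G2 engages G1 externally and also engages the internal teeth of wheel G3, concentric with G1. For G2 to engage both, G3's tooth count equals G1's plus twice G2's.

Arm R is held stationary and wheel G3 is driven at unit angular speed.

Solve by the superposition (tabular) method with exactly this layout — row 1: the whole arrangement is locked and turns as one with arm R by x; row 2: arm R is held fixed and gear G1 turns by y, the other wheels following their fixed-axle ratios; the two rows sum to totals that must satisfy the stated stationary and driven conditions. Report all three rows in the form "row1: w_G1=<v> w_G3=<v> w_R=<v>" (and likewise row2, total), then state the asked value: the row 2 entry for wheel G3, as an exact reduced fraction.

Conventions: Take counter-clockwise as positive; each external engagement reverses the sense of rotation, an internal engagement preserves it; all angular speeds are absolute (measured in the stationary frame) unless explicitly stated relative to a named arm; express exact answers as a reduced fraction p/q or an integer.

row1: w_G1=0 w_G3=0 w_R=0
row2: w_G1=-13/5 w_G3=1 w_R=0
total: w_G1=-13/5 w_G3=1 w_R=0
asked value: 1

recognized (axles ride arm R): planetary set, 25/20/65 teeth
row 1: whole set turns with the arm by x
row 2 (arm held, sun turns y): ω_ring = −(25/65)·y, ω_arm = 0
boundary: total ω_arm = x = 0 and total ω_ring = x − (25/65)·y = 1  ⇒  y = -13/5, x = 0
row 2 ring = −(25/65)·(-13/5) = 1
totals (row 1 + row 2): sun 0 + (-13/5) = -13/5, ring 0 + 1 = 1, arm 0 + 0 = 0
asked cell (row2, ring) = 1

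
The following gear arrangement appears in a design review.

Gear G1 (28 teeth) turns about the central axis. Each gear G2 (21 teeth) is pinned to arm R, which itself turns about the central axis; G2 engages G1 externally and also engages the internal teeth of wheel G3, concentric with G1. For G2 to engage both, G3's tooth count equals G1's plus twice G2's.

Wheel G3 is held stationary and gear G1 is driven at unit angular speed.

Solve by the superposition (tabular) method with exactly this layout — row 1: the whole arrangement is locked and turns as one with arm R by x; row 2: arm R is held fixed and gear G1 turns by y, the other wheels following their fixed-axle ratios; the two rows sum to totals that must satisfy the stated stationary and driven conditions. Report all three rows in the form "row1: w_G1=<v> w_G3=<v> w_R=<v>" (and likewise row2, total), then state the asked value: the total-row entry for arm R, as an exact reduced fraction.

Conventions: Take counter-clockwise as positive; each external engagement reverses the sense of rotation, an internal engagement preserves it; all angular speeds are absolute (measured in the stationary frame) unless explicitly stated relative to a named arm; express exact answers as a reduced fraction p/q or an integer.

row1: w_G1=2/7 w_G3=2/7 w_R=2/7
row2: w_G1=5/7 w_G3=-2/7 w_R=0
total: w_G1=1 w_G3=0 w_R=2/7
asked value: 2/7

planetary set (28T centre, 21T on arm, 70T internal) — Willis relation
row 1 (train locked, turned with arm): all members turn x
row 2 (arm held, sun turns y): ω_ring = −(28/70)·y, ω_arm = 0
boundary: total ω_ring = x − (28/70)·y = 0 and total ω_sun = x + y = 1  ⇒  y = 5/7, x = 2/7
row 2 ring = −(28/70)·5/7 = -2/7
totals (row 1 + row 2): sun 2/7 + 5/7 = 1, ring 2/7 + (-2/7) = 0, arm 2/7 + 0 = 2/7
asked cell (total, arm) = 2/7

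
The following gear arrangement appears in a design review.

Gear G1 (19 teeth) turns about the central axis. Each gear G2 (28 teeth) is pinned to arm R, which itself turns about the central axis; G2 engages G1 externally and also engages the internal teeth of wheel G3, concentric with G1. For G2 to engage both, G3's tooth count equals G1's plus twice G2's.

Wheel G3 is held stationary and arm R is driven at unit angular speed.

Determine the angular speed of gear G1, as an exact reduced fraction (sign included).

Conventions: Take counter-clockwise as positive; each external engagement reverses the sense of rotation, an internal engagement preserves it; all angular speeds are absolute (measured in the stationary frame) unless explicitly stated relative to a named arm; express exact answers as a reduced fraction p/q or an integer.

94/19

planetary set (19T centre, 28T on arm, 75T internal) — Willis relation
ring teeth: 19 + 2·28 = 75
19(ω_sun−ω_arm) = −75(ω_ring−ω_arm),  ω_ring = 0, ω_arm = 1
ω_sun = 1 − (75/19)(0−1) = 94/19
exact speed ratio = 94/19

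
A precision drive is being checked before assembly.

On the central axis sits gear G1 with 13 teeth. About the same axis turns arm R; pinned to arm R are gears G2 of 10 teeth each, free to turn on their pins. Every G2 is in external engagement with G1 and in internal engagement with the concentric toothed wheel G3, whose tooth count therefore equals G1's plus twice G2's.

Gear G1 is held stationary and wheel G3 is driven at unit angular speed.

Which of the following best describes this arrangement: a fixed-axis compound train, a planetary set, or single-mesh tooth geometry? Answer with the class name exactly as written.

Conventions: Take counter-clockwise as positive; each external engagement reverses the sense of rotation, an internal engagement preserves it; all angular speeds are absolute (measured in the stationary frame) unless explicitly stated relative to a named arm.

planetary set

planetary set (13T centre, 10T on arm, 33T internal) — Willis relation
classification: planetary set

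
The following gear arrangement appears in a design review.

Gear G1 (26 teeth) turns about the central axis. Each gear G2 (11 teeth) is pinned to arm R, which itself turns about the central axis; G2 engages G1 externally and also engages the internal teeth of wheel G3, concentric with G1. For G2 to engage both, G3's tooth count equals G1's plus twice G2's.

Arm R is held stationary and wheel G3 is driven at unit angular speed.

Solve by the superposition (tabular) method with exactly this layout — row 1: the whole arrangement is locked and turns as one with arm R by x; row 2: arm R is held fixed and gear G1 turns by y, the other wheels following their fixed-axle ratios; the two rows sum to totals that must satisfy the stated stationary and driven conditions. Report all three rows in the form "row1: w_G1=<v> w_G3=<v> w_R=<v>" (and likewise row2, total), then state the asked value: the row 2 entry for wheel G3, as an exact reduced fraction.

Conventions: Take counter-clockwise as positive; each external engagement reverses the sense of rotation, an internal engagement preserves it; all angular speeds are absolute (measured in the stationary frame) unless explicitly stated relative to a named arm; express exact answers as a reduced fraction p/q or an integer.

row1: w_G1=0 w_G3=0 w_R=0
row2: w_G1=-24/13 w_G3=1 w_R=0
total: w_G1=-24/13 w_G3=1 w_R=0
asked value: 1

planetary set (26T centre, 11T on arm, 48T internal) — Willis relation
row 1 — lock + rotate with arm: ω_sun = ω_ring = ω_arm = x
superposition row 2 [arm held]: sun y, ring −(26/48)·y, arm 0
boundary: total ω_arm = x = 0 and total ω_ring = x − (26/48)·y = 1  ⇒  y = -24/13, x = 0
row 2 ring = −(26/48)·(-24/13) = 1
totals (row 1 + row 2): sun 0 + (-24/13) = -24/13, ring 0 + 1 = 1, arm 0 + 0 = 0
asked cell (row2, ring) = 1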